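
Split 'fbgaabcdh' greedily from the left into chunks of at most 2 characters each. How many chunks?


'fbgaabcdh' has 9 characters.
Chunking with max size 2:
  Chunk 1: 'fb' (positions 0-1)
  Chunk 2: 'ga' (positions 2-3)
  Chunk 3: 'ab' (positions 4-5)
  Chunk 4: 'cd' (positions 6-7)
  Chunk 5: 'h' (positions 8-8)
Total chunks: ceil(9 / 2) = 5

5


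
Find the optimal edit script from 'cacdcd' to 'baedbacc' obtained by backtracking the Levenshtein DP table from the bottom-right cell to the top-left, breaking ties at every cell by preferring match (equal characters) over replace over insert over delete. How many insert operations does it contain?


Edit distance = 5. Backtracking from cell (6, 8) with preference match > replace > insert > delete,
then listing the resulting alignment 'cacdcd' -> 'baedbacc' left to right:
  Step 1: replace c->b
  Step 2: keep 'a'
  Step 3: replace c->e
  Step 4: keep 'd'
  Step 5: insert 'b' [insertion #1]
  Step 6: insert 'a' [insertion #2]
  Step 7: keep 'c'
  Step 8: replace d->c
Total insertions: 2

2


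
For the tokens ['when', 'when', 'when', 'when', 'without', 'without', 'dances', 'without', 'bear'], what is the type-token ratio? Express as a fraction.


Tokens: 9
Unique types: ('bear', 'dances', 'when', 'without') = 4
TTR = 4/9
Already in lowest terms.

4/9


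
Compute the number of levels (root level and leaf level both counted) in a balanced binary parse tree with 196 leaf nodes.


In a balanced binary tree with n leaves the deepest leaf is ceil(log2(n)) edges below the root,
so counting node levels inclusive of root and leaves gives ceil(log2(n)) + 1 levels.
log2(196) = 7.6147
ceil(7.6147) = 8
levels = 8 + 1 = 9

9


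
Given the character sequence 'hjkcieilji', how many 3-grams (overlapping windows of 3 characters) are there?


String 'hjkcieilji' has length L = 10.
Number of overlapping n-grams = L - n + 1
Substituting: 10 - 3 + 1 = 8

8


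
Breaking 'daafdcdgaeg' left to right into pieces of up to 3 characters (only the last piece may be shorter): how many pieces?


'daafdcdgaeg' has 11 characters.
Chunking with max size 3:
  Chunk 1: 'daa' (positions 0-2)
  Chunk 2: 'fdc' (positions 3-5)
  Chunk 3: 'dga' (positions 6-8)
  Chunk 4: 'eg' (positions 9-10)
Total chunks: ceil(11 / 3) = 4

4


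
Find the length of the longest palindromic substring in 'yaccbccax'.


Scanning 'yaccbccax' for palindromic substrings.
Substring at positions 1-7: 'accbcca'.
Check: reverse('accbcca') = 'accbcca' -> palindrome confirmed.
Neighbouring characters ('y' / 'x') break symmetry, so it cannot extend further.
No longer palindromic substring exists; longest length = 7

7


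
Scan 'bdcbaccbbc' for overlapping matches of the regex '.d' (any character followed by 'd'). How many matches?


Pattern: .d means any character followed by 'd'.
Scanning 'bdcbaccbbc' position-by-position:
  Pos 0: window 'bd' -> MATCH
  Pos 1: window 'dc' -> no
  Pos 2: window 'cb' -> no
  Pos 3: window 'ba' -> no
  Pos 4: window 'ac' -> no
  Pos 5: window 'cc' -> no
  Pos 6: window 'cb' -> no
  Pos 7: window 'bb' -> no
  Pos 8: window 'bc' -> no
  Pos 9: window 'c' -> no
Total matches: 1

1


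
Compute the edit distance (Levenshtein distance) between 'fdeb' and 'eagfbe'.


Building DP table for s1='fdeb' (len 4) and s2='eagfbe' (len 6):
       e  a  g  f  b  e
    0  1  2  3  4  5  6
  f 1  1  2  3  3  4  5
  d 2  2  2  3  4  4  5
  e 3  2  3  3  4  5  4
  b 4  3  3  4  4  4  5
Edit distance = dp[4][6] = 5

5


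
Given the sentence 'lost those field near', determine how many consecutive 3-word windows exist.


Word trigrams from [4] words:
  Trigram 1: (lost those field)
  Trigram 2: (those field near)
Total word trigrams: 4 - 2 = 2

2


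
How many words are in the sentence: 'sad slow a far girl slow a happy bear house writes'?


Counting words by splitting on spaces:
  Word 1: 'sad'
  Word 2: 'slow'
  Word 3: 'a'
  Word 4: 'far'
  Word 5: 'girl'
  Word 6: 'slow'
  Word 7: 'a'
  Word 8: 'happy'
  Word 9: 'bear'
  Word 10: 'house'
  Word 11: 'writes'
Total words: 11

11


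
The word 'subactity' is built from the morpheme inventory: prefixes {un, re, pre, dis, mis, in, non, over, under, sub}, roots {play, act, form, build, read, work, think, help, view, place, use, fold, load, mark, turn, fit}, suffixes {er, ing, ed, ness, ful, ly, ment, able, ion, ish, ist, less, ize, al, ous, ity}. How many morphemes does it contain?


Segmenting 'subactity' against the inventory:
  'sub' -> prefix (morpheme 1)
  'act' -> root (morpheme 2)
  'ity' -> suffix (morpheme 3)
Total morphemes: 3

3


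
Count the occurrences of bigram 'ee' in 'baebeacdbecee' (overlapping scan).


Scanning 'baebeacdbecee' for bigram 'ee':
  Position 0: 'ba' -> no
  Position 1: 'ae' -> no
  Position 2: 'eb' -> no
  Position 3: 'be' -> no
  Position 4: 'ea' -> no
  Position 5: 'ac' -> no
  Position 6: 'cd' -> no
  Position 7: 'db' -> no
  Position 8: 'be' -> no
  Position 9: 'ec' -> no
  Position 10: 'ce' -> no
  Position 11: 'ee' -> MATCH
Total matches: 1

1


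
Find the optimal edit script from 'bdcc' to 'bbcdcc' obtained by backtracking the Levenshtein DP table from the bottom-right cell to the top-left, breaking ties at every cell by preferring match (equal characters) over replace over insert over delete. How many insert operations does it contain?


Edit distance = 2. Backtracking from cell (4, 6) with preference match > replace > insert > delete,
then listing the resulting alignment 'bdcc' -> 'bbcdcc' left to right:
  Step 1: insert 'b' [insertion #1]
  Step 2: keep 'b'
  Step 3: insert 'c' [insertion #2]
  Step 4: keep 'd'
  Step 5: keep 'c'
  Step 6: keep 'c'
Total insertions: 2

2


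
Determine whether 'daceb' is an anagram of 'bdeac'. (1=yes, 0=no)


Sort characters of 'daceb': 'abcde'
Sort characters of 'bdeac': 'abcde'
Sorted forms match -> they ARE anagrams
Result: 1

1


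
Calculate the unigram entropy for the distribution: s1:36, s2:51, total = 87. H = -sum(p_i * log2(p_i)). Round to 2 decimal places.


Computing entropy H = -sum(p_i * log2(p_i)):
  s1: p = 36/87 = 0.4138, -p*log2(p) = 0.5268
  s2: p = 51/87 = 0.5862, -p*log2(p) = 0.4517
H = sum of terms = 0.9785
Rounded to 2 decimals: 0.98

0.98


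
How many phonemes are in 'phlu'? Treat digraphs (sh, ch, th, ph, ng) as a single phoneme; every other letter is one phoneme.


Parsing 'phlu' greedily, digraphs first:
  'ph' -> digraph (1 consonant phoneme) (phonemes so far: 1)
  'l' -> consonant phoneme (phonemes so far: 2)
  'u' -> vowel phoneme (phonemes so far: 3)
Total phonemes: 3

3


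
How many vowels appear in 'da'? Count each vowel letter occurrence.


Scanning each character of 'da':
  Position 1: 'd' -> consonant (running count: 0)
  Position 2: 'a' -> vowel (running count: 1)
Total vowels: 1

1


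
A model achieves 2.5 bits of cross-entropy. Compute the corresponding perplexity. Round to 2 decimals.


Perplexity formula: PP = 2^H
H = 2.5
PP = 2^2.5
Decompose: 2^2.5 = 2^2 * 2^0.5 = 2^2 * sqrt(2)
2^2 = 4, sqrt(2) ~ 1.4142136
PP ~ 4 * 1.4142136 = 5.6568544
Rounded to 2 decimals: 5.66

5.66


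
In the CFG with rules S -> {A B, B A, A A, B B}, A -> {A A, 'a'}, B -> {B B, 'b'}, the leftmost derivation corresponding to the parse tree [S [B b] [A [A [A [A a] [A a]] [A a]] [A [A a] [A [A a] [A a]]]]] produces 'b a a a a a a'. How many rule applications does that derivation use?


Every bracketed nonterminal node [X ...] in the tree is produced by exactly one rule application.
Reading the tree off as a leftmost derivation:
  Step 1: S  =>  B A   (applied S -> B A)
  Step 2: B A  =>  b A   (applied B -> b)
  Step 3: b A  =>  b A A   (applied A -> A A)
  Step 4: b A A  =>  b A A A   (applied A -> A A)
  Step 5: b A A A  =>  b A A A A   (applied A -> A A)
  Step 6: b A A A A  =>  b a A A A   (applied A -> a)
  Step 7: b a A A A  =>  b a a A A   (applied A -> a)
  Step 8: b a a A A  =>  b a a a A   (applied A -> a)
  Step 9: b a a a A  =>  b a a a A A   (applied A -> A A)
  Step 10: b a a a A A  =>  b a a a a A   (applied A -> a)
  Step 11: b a a a a A  =>  b a a a a A A   (applied A -> A A)
  Step 12: b a a a a A A  =>  b a a a a a A   (applied A -> a)
  Step 13: b a a a a a A  =>  b a a a a a a   (applied A -> a)
Final yield: b a a a a a a
Total rewrite steps: 13

13


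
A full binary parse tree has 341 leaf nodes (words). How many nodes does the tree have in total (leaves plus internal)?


Leaf nodes (terminals): 341
Internal nodes = n - 1 = 341 - 1 = 340
Total = leaves + internal = 341 + 340 = 681

681


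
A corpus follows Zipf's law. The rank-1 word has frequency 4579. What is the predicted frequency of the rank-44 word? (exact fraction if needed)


Zipf's law: freq(rank) = f1 / rank
f1 = 4579, rank = 44
freq = 4579 / 44
GCD(4579, 44) = 1
Simplified: 4579/44

4579/44


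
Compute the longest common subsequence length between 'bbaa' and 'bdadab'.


DP table for LCS of 'bbaa' and 'bdadab':
       b  d  a  d  a  b
    0  0  0  0  0  0  0
  b 0  1  1  1  1  1  1
  b 0  1  1  1  1  1  2
  a 0  1  1  2  2  2  2
  a 0  1  1  2  2  3  3
LCS: 'baa'
LCS length = 3

3


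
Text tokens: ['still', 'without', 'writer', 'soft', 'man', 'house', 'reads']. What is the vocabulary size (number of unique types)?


Listing all tokens and tracking unique types:
  Token 1: 'still' -> NEW (unique so far: 1)
  Token 2: 'without' -> NEW (unique so far: 2)
  Token 3: 'writer' -> NEW (unique so far: 3)
  Token 4: 'soft' -> NEW (unique so far: 4)
  Token 5: 'man' -> NEW (unique so far: 5)
  Token 6: 'house' -> NEW (unique so far: 6)
  Token 7: 'reads' -> NEW (unique so far: 7)
Unique types: ('house', 'man', 'reads', 'soft', 'still', 'without', 'writer')
Vocabulary size: 7

7


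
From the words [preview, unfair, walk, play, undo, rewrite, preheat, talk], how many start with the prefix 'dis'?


Checking each word for prefix 'dis':
  'preview' -> no (count: 0)
  'unfair' -> no (count: 0)
  'walk' -> no (count: 0)
  'play' -> no (count: 0)
  'undo' -> no (count: 0)
  'rewrite' -> no (count: 0)
  'preheat' -> no (count: 0)
  'talk' -> no (count: 0)
Total with prefix 'dis': 0

0


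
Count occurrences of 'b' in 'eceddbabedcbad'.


Scanning 'eceddbabedcbad' for 'b':
  Position 5: 'b' -> MATCH (count: 1)
  Position 7: 'b' -> MATCH (count: 2)
  Position 11: 'b' -> MATCH (count: 3)
Total occurrences of 'b': 3

3


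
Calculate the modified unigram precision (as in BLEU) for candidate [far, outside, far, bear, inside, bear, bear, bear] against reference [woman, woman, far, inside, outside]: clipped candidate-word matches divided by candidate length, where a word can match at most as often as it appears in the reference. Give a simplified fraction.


Reference word counts: {'far': 1, 'inside': 1, 'outside': 1, 'woman': 2}
Checking each candidate word (with clipping):
  'far' -> in reference (ref count 1, used 1/1) -> match (matches: 1)
  'outside' -> in reference (ref count 1, used 1/1) -> match (matches: 2)
  'far' -> ref count 1 already used up (1/1) -> clipped, no match (matches: 2)
  'bear' -> not in reference -> no match (matches: 2)
  'inside' -> in reference (ref count 1, used 1/1) -> match (matches: 3)
  'bear' -> not in reference -> no match (matches: 3)
  'bear' -> not in reference -> no match (matches: 3)
  'bear' -> not in reference -> no match (matches: 3)
Clipped matches: 3, Candidate length: 8
Precision = 3/8

3/8


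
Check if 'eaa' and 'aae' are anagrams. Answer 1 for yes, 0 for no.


Sort characters of 'eaa': 'aae'
Sort characters of 'aae': 'aae'
Sorted forms match -> they ARE anagrams
Result: 1

1


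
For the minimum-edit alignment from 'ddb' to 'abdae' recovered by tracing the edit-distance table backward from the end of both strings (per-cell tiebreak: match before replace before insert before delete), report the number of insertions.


Edit distance = 4. Backtracking from cell (3, 5) with preference match > replace > insert > delete,
then listing the resulting alignment 'ddb' -> 'abdae' left to right:
  Step 1: insert 'a' [insertion #1]
  Step 2: insert 'b' [insertion #2]
  Step 3: keep 'd'
  Step 4: replace d->a
  Step 5: replace b->e
Total insertions: 2

2


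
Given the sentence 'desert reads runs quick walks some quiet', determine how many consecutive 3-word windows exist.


Word trigrams from [7] words:
  Trigram 1: (desert reads runs)
  Trigram 2: (reads runs quick)
  Trigram 3: (runs quick walks)
  Trigram 4: (quick walks some)
  Trigram 5: (walks some quiet)
Total word trigrams: 7 - 2 = 5

5


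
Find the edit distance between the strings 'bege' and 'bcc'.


Building DP table for s1='bege' (len 4) and s2='bcc' (len 3):
       b  c  c
    0  1  2  3
  b 1  0  1  2
  e 2  1  1  2
  g 3  2  2  2
  e 4  3  3  3
Edit distance = dp[4][3] = 3

3


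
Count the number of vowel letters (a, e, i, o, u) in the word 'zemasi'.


Scanning each character of 'zemasi':
  Position 1: 'z' -> consonant (running count: 0)
  Position 2: 'e' -> vowel (running count: 1)
  Position 3: 'm' -> consonant (running count: 1)
  Position 4: 'a' -> vowel (running count: 2)
  Position 5: 's' -> consonant (running count: 2)
  Position 6: 'i' -> vowel (running count: 3)
Total vowels: 3

3


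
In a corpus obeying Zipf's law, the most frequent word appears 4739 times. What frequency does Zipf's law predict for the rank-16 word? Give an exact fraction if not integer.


Zipf's law: freq(rank) = f1 / rank
f1 = 4739, rank = 16
freq = 4739 / 16
GCD(4739, 16) = 1
Simplified: 4739/16

4739/16


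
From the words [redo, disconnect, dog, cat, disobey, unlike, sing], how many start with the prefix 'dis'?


Checking each word for prefix 'dis':
  'redo' -> no (count: 0)
  'disconnect' -> YES, starts with 'dis' (count: 1)
  'dog' -> no (count: 1)
  'cat' -> no (count: 1)
  'disobey' -> YES, starts with 'dis' (count: 2)
  'unlike' -> no (count: 2)
  'sing' -> no (count: 2)
Total with prefix 'dis': 2

2


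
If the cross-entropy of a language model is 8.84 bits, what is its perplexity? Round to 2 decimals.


Perplexity formula: PP = 2^H
H = 8.84
PP = 2^8.84
Decompose: 2^8.84 = 2^8 * 2^0.84
2^8 = 256, 2^0.84 ~ 1.7900501
PP ~ 256 * 1.7900501 = 458.2528256
Rounded to 2 decimals: 458.25

458.25


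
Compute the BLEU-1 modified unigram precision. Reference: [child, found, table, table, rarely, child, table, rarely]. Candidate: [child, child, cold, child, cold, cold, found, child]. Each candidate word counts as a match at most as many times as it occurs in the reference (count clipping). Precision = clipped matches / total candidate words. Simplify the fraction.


Reference word counts: {'child': 2, 'found': 1, 'rarely': 2, 'table': 3}
Checking each candidate word (with clipping):
  'child' -> in reference (ref count 2, used 1/2) -> match (matches: 1)
  'child' -> in reference (ref count 2, used 2/2) -> match (matches: 2)
  'cold' -> not in reference -> no match (matches: 2)
  'child' -> ref count 2 already used up (2/2) -> clipped, no match (matches: 2)
  'cold' -> not in reference -> no match (matches: 2)
  'cold' -> not in reference -> no match (matches: 2)
  'found' -> in reference (ref count 1, used 1/1) -> match (matches: 3)
  'child' -> ref count 2 already used up (2/2) -> clipped, no match (matches: 3)
Clipped matches: 3, Candidate length: 8
Precision = 3/8

3/8


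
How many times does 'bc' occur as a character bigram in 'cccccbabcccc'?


Scanning 'cccccbabcccc' for bigram 'bc':
  Position 0: 'cc' -> no
  Position 1: 'cc' -> no
  Position 2: 'cc' -> no
  Position 3: 'cc' -> no
  Position 4: 'cb' -> no
  Position 5: 'ba' -> no
  Position 6: 'ab' -> no
  Position 7: 'bc' -> MATCH
  Position 8: 'cc' -> no
  Position 9: 'cc' -> no
  Position 10: 'cc' -> no
Total matches: 1

1


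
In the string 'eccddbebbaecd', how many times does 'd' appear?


Scanning 'eccddbebbaecd' for 'd':
  Position 3: 'd' -> MATCH (count: 1)
  Position 4: 'd' -> MATCH (count: 2)
  Position 12: 'd' -> MATCH (count: 3)
Total occurrences of 'd': 3

3


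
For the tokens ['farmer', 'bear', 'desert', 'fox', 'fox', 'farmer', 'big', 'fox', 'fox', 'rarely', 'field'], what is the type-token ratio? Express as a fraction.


Tokens: 11
Unique types: ('bear', 'big', 'desert', 'farmer', 'field', 'fox', 'rarely') = 7
TTR = 7/11
Already in lowest terms.

7/11


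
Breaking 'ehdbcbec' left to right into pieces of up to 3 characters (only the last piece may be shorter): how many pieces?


'ehdbcbec' has 8 characters.
Chunking with max size 3:
  Chunk 1: 'ehd' (positions 0-2)
  Chunk 2: 'bcb' (positions 3-5)
  Chunk 3: 'ec' (positions 6-7)
Total chunks: ceil(8 / 3) = 3

3


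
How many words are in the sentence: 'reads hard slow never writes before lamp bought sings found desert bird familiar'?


Counting words by splitting on spaces:
  Word 1: 'reads'
  Word 2: 'hard'
  Word 3: 'slow'
  Word 4: 'never'
  Word 5: 'writes'
  Word 6: 'before'
  Word 7: 'lamp'
  Word 8: 'bought'
  Word 9: 'sings'
  Word 10: 'found'
  Word 11: 'desert'
  Word 12: 'bird'
  Word 13: 'familiar'
Total words: 13

13


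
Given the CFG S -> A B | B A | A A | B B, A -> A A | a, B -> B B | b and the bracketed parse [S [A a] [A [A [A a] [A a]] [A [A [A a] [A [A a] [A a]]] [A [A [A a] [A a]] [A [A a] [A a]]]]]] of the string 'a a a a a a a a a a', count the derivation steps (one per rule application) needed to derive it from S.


Every bracketed nonterminal node [X ...] in the tree is produced by exactly one rule application.
Reading the tree off as a leftmost derivation:
  Step 1: S  =>  A A   (applied S -> A A)
  Step 2: A A  =>  a A   (applied A -> a)
  Step 3: a A  =>  a A A   (applied A -> A A)
  Step 4: a A A  =>  a A A A   (applied A -> A A)
  Step 5: a A A A  =>  a a A A   (applied A -> a)
  Step 6: a a A A  =>  a a a A   (applied A -> a)
  Step 7: a a a A  =>  a a a A A   (applied A -> A A)
  Step 8: a a a A A  =>  a a a A A A   (applied A -> A A)
  Step 9: a a a A A A  =>  a a a a A A   (applied A -> a)
  Step 10: a a a a A A  =>  a a a a A A A   (applied A -> A A)
  Step 11: a a a a A A A  =>  a a a a a A A   (applied A -> a)
  Step 12: a a a a a A A  =>  a a a a a a A   (applied A -> a)
  Step 13: a a a a a a A  =>  a a a a a a A A   (applied A -> A A)
  Step 14: a a a a a a A A  =>  a a a a a a A A A   (applied A -> A A)
  Step 15: a a a a a a A A A  =>  a a a a a a a A A   (applied A -> a)
  Step 16: a a a a a a a A A  =>  a a a a a a a a A   (applied A -> a)
  Step 17: a a a a a a a a A  =>  a a a a a a a a A A   (applied A -> A A)
  Step 18: a a a a a a a a A A  =>  a a a a a a a a a A   (applied A -> a)
  Step 19: a a a a a a a a a A  =>  a a a a a a a a a a   (applied A -> a)
Final yield: a a a a a a a a a a
Total rewrite steps: 19

19


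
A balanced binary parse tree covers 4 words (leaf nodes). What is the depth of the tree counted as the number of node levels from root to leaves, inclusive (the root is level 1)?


In a balanced binary tree with n leaves the deepest leaf is ceil(log2(n)) edges below the root,
so counting node levels inclusive of root and leaves gives ceil(log2(n)) + 1 levels.
log2(4) = 2.0000
ceil(2.0000) = 2
levels = 2 + 1 = 3

3


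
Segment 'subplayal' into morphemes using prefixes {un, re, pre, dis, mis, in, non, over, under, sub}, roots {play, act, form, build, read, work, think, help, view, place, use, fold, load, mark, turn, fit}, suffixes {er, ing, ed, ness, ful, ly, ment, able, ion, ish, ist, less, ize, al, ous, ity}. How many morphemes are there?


Segmenting 'subplayal' against the inventory:
  'sub' -> prefix (morpheme 1)
  'play' -> root (morpheme 2)
  'al' -> suffix (morpheme 3)
Total morphemes: 3

3


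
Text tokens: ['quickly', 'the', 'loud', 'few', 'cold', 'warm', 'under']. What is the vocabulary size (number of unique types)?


Listing all tokens and tracking unique types:
  Token 1: 'quickly' -> NEW (unique so far: 1)
  Token 2: 'the' -> NEW (unique so far: 2)
  Token 3: 'loud' -> NEW (unique so far: 3)
  Token 4: 'few' -> NEW (unique so far: 4)
  Token 5: 'cold' -> NEW (unique so far: 5)
  Token 6: 'warm' -> NEW (unique so far: 6)
  Token 7: 'under' -> NEW (unique so far: 7)
Unique types: ('cold', 'few', 'loud', 'quickly', 'the', 'under', 'warm')
Vocabulary size: 7

7


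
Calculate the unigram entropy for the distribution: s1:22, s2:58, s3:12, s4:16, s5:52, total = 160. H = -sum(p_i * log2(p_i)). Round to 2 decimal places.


Computing entropy H = -sum(p_i * log2(p_i)):
  s1: p = 22/160 = 0.1375, -p*log2(p) = 0.3936
  s2: p = 58/160 = 0.3625, -p*log2(p) = 0.5307
  s3: p = 12/160 = 0.0750, -p*log2(p) = 0.2803
  s4: p = 16/160 = 0.1000, -p*log2(p) = 0.3322
  s5: p = 52/160 = 0.3250, -p*log2(p) = 0.5270
H = sum of terms = 2.0638
Rounded to 2 decimals: 2.06

2.06


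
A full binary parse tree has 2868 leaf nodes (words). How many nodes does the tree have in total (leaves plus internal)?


Leaf nodes (terminals): 2868
Internal nodes = n - 1 = 2868 - 1 = 2867
Total = leaves + internal = 2868 + 2867 = 5735

5735


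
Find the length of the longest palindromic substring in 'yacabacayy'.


Scanning 'yacabacayy' for palindromic substrings.
Substring at positions 0-8: 'yacabacay'.
Check: reverse('yacabacay') = 'yacabacay' -> palindrome confirmed.
Neighbouring characters ('-' / 'y') break symmetry, so it cannot extend further.
No longer palindromic substring exists; longest length = 9

9


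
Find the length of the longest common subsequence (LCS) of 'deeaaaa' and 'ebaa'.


DP table for LCS of 'deeaaaa' and 'ebaa':
       e  b  a  a
    0  0  0  0  0
  d 0  0  0  0  0
  e 0  1  1  1  1
  e 0  1  1  1  1
  a 0  1  1  2  2
  a 0  1  1  2  3
  a 0  1  1  2  3
  a 0  1  1  2  3
LCS: 'eaa'
LCS length = 3

3


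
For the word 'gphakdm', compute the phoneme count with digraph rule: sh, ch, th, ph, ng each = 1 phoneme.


Parsing 'gphakdm' greedily, digraphs first:
  'g' -> consonant phoneme (phonemes so far: 1)
  'ph' -> digraph (1 consonant phoneme) (phonemes so far: 2)
  'a' -> vowel phoneme (phonemes so far: 3)
  'k' -> consonant phoneme (phonemes so far: 4)
  'd' -> consonant phoneme (phonemes so far: 5)
  'm' -> consonant phoneme (phonemes so far: 6)
Total phonemes: 6

6


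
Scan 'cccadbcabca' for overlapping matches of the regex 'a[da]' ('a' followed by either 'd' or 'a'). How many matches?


Pattern: a[da] means 'a' followed by either 'd' or 'a'.
Scanning 'cccadbcabca' position-by-position:
  Pos 0: window 'cc' -> no
  Pos 1: window 'cc' -> no
  Pos 2: window 'ca' -> no
  Pos 3: window 'ad' -> MATCH
  Pos 4: window 'db' -> no
  Pos 5: window 'bc' -> no
  Pos 6: window 'ca' -> no
  Pos 7: window 'ab' -> no
  Pos 8: window 'bc' -> no
  Pos 9: window 'ca' -> no
  Pos 10: window 'a' -> no
Total matches: 1

1


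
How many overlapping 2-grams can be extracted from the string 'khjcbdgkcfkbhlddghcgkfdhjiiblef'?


String 'khjcbdgkcfkbhlddghcgkfdhjiiblef' has length L = 31.
Number of overlapping n-grams = L - n + 1
Substituting: 31 - 2 + 1 = 30

30


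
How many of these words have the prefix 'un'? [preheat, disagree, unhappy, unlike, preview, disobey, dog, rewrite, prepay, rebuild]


Checking each word for prefix 'un':
  'preheat' -> no (count: 0)
  'disagree' -> no (count: 0)
  'unhappy' -> YES, starts with 'un' (count: 1)
  'unlike' -> YES, starts with 'un' (count: 2)
  'preview' -> no (count: 2)
  'disobey' -> no (count: 2)
  'dog' -> no (count: 2)
  'rewrite' -> no (count: 2)
  'prepay' -> no (count: 2)
  'rebuild' -> no (count: 2)
Total with prefix 'un': 2

2


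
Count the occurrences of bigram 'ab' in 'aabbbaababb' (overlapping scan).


Scanning 'aabbbaababb' for bigram 'ab':
  Position 0: 'aa' -> no
  Position 1: 'ab' -> MATCH
  Position 2: 'bb' -> no
  Position 3: 'bb' -> no
  Position 4: 'ba' -> no
  Position 5: 'aa' -> no
  Position 6: 'ab' -> MATCH
  Position 7: 'ba' -> no
  Position 8: 'ab' -> MATCH
  Position 9: 'bb' -> no
Total matches: 3

3


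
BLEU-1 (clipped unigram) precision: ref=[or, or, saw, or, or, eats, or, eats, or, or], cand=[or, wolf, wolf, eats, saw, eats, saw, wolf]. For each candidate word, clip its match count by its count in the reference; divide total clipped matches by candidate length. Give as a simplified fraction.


Reference word counts: {'eats': 2, 'or': 7, 'saw': 1}
Checking each candidate word (with clipping):
  'or' -> in reference (ref count 7, used 1/7) -> match (matches: 1)
  'wolf' -> not in reference -> no match (matches: 1)
  'wolf' -> not in reference -> no match (matches: 1)
  'eats' -> in reference (ref count 2, used 1/2) -> match (matches: 2)
  'saw' -> in reference (ref count 1, used 1/1) -> match (matches: 3)
  'eats' -> in reference (ref count 2, used 2/2) -> match (matches: 4)
  'saw' -> ref count 1 already used up (1/1) -> clipped, no match (matches: 4)
  'wolf' -> not in reference -> no match (matches: 4)
Clipped matches: 4, Candidate length: 8
Precision = 4/8 = 1/2

1/2


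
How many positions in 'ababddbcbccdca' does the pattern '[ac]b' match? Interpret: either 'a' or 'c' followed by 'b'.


Pattern: [ac]b means either 'a' or 'c' followed by 'b'.
Scanning 'ababddbcbccdca' position-by-position:
  Pos 0: window 'ab' -> MATCH
  Pos 1: window 'ba' -> no
  Pos 2: window 'ab' -> MATCH
  Pos 3: window 'bd' -> no
  Pos 4: window 'dd' -> no
  Pos 5: window 'db' -> no
  Pos 6: window 'bc' -> no
  Pos 7: window 'cb' -> MATCH
  Pos 8: window 'bc' -> no
  Pos 9: window 'cc' -> no
  Pos 10: window 'cd' -> no
  Pos 11: window 'dc' -> no
  Pos 12: window 'ca' -> no
  Pos 13: window 'a' -> no
Total matches: 3

3


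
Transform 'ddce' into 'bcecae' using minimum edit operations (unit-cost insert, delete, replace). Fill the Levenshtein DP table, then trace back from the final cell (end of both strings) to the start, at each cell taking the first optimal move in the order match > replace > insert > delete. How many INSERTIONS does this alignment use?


Edit distance = 4. Backtracking from cell (4, 6) with preference match > replace > insert > delete,
then listing the resulting alignment 'ddce' -> 'bcecae' left to right:
  Step 1: insert 'b' [insertion #1]
  Step 2: replace d->c
  Step 3: replace d->e
  Step 4: keep 'c'
  Step 5: insert 'a' [insertion #2]
  Step 6: keep 'e'
Total insertions: 2

2


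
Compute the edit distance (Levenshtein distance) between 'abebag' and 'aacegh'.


Building DP table for s1='abebag' (len 6) and s2='aacegh' (len 6):
       a  a  c  e  g  h
    0  1  2  3  4  5  6
  a 1  0  1  2  3  4  5
  b 2  1  1  2  3  4  5
  e 3  2  2  2  2  3  4
  b 4  3  3  3  3  3  4
  a 5  4  3  4  4  4  4
  g 6  5  4  4  5  4  5
Edit distance = dp[6][6] = 5

5


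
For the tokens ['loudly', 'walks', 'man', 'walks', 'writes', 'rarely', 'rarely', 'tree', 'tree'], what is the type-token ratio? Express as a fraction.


Tokens: 9
Unique types: ('loudly', 'man', 'rarely', 'tree', 'walks', 'writes') = 6
TTR = 6/9
Simplify: divide both by 3 -> 2/3
TTR = 2/3

2/3


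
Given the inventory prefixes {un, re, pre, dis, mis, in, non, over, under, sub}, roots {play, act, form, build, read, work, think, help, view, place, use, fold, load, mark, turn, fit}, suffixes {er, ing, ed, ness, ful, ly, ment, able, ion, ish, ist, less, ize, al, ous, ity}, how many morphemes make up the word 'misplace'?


Segmenting 'misplace' against the inventory:
  'mis' -> prefix (morpheme 1)
  'place' -> root (morpheme 2)
Total morphemes: 2

2


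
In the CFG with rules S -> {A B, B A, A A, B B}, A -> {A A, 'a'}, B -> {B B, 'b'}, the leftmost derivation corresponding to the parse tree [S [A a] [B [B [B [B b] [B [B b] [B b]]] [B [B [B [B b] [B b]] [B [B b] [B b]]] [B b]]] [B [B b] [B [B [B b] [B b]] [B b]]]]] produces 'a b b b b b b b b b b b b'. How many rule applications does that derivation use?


Every bracketed nonterminal node [X ...] in the tree is produced by exactly one rule application.
Reading the tree off as a leftmost derivation:
  Step 1: S  =>  A B   (applied S -> A B)
  Step 2: A B  =>  a B   (applied A -> a)
  Step 3: a B  =>  a B B   (applied B -> B B)
  Step 4: a B B  =>  a B B B   (applied B -> B B)
  Step 5: a B B B  =>  a B B B B   (applied B -> B B)
  Step 6: a B B B B  =>  a b B B B   (applied B -> b)
  Step 7: a b B B B  =>  a b B B B B   (applied B -> B B)
  Step 8: a b B B B B  =>  a b b B B B   (applied B -> b)
  Step 9: a b b B B B  =>  a b b b B B   (applied B -> b)
  Step 10: a b b b B B  =>  a b b b B B B   (applied B -> B B)
  Step 11: a b b b B B B  =>  a b b b B B B B   (applied B -> B B)
  Step 12: a b b b B B B B  =>  a b b b B B B B B   (applied B -> B B)
  Step 13: a b b b B B B B B  =>  a b b b b B B B B   (applied B -> b)
  Step 14: a b b b b B B B B  =>  a b b b b b B B B   (applied B -> b)
  Step 15: a b b b b b B B B  =>  a b b b b b B B B B   (applied B -> B B)
  Step 16: a b b b b b B B B B  =>  a b b b b b b B B B   (applied B -> b)
  Step 17: a b b b b b b B B B  =>  a b b b b b b b B B   (applied B -> b)
  Step 18: a b b b b b b b B B  =>  a b b b b b b b b B   (applied B -> b)
  Step 19: a b b b b b b b b B  =>  a b b b b b b b b B B   (applied B -> B B)
  Step 20: a b b b b b b b b B B  =>  a b b b b b b b b b B   (applied B -> b)
  Step 21: a b b b b b b b b b B  =>  a b b b b b b b b b B B   (applied B -> B B)
  Step 22: a b b b b b b b b b B B  =>  a b b b b b b b b b B B B   (applied B -> B B)
  Step 23: a b b b b b b b b b B B B  =>  a b b b b b b b b b b B B   (applied B -> b)
  Step 24: a b b b b b b b b b b B B  =>  a b b b b b b b b b b b B   (applied B -> b)
  Step 25: a b b b b b b b b b b b B  =>  a b b b b b b b b b b b b   (applied B -> b)
Final yield: a b b b b b b b b b b b b
Total rewrite steps: 25

25


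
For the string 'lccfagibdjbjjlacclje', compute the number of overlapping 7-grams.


String 'lccfagibdjbjjlacclje' has length L = 20.
Number of overlapping n-grams = L - n + 1
Substituting: 20 - 7 + 1 = 14

14


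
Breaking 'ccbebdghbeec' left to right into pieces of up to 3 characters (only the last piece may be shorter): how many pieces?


'ccbebdghbeec' has 12 characters.
Chunking with max size 3:
  Chunk 1: 'ccb' (positions 0-2)
  Chunk 2: 'ebd' (positions 3-5)
  Chunk 3: 'ghb' (positions 6-8)
  Chunk 4: 'eec' (positions 9-11)
Total chunks: ceil(12 / 3) = 4

4


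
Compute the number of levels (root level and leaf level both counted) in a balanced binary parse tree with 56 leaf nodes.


In a balanced binary tree with n leaves the deepest leaf is ceil(log2(n)) edges below the root,
so counting node levels inclusive of root and leaves gives ceil(log2(n)) + 1 levels.
log2(56) = 5.8074
ceil(5.8074) = 6
levels = 6 + 1 = 7

7


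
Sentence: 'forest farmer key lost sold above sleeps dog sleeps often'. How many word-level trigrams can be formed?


Word trigrams from [10] words:
  Trigram 1: (forest farmer key)
  Trigram 2: (farmer key lost)
  Trigram 3: (key lost sold)
  Trigram 4: (lost sold above)
  Trigram 5: (sold above sleeps)
  Trigram 6: (above sleeps dog)
  Trigram 7: (sleeps dog sleeps)
  Trigram 8: (dog sleeps often)
Total word trigrams: 10 - 2 = 8

8


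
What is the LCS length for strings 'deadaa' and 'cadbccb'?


DP table for LCS of 'deadaa' and 'cadbccb':
       c  a  d  b  c  c  b
    0  0  0  0  0  0  0  0
  d 0  0  0  1  1  1  1  1
  e 0  0  0  1  1  1  1  1
  a 0  0  1  1  1  1  1  1
  d 0  0  1  2  2  2  2  2
  a 0  0  1  2  2  2  2  2
  a 0  0  1  2  2  2  2  2
LCS: 'ad'
LCS length = 2

2


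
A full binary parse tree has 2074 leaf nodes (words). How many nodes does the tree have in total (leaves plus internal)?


Leaf nodes (terminals): 2074
Internal nodes = n - 1 = 2074 - 1 = 2073
Total = leaves + internal = 2074 + 2073 = 4147

4147


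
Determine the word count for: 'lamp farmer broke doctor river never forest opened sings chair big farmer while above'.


Counting words by splitting on spaces:
  Word 1: 'lamp'
  Word 2: 'farmer'
  Word 3: 'broke'
  Word 4: 'doctor'
  Word 5: 'river'
  Word 6: 'never'
  Word 7: 'forest'
  Word 8: 'opened'
  Word 9: 'sings'
  Word 10: 'chair'
  Word 11: 'big'
  Word 12: 'farmer'
  Word 13: 'while'
  Word 14: 'above'
Total words: 14

14


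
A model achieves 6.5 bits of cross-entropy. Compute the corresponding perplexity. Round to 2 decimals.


Perplexity formula: PP = 2^H
H = 6.5
PP = 2^6.5
Decompose: 2^6.5 = 2^6 * 2^0.5 = 2^6 * sqrt(2)
2^6 = 64, sqrt(2) ~ 1.4142136
PP ~ 64 * 1.4142136 = 90.5096704
Rounded to 2 decimals: 90.51

90.51


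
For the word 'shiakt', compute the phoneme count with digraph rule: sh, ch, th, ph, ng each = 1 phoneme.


Parsing 'shiakt' greedily, digraphs first:
  'sh' -> digraph (1 consonant phoneme) (phonemes so far: 1)
  'i' -> vowel phoneme (phonemes so far: 2)
  'a' -> vowel phoneme (phonemes so far: 3)
  'k' -> consonant phoneme (phonemes so far: 4)
  't' -> consonant phoneme (phonemes so far: 5)
Total phonemes: 5

5


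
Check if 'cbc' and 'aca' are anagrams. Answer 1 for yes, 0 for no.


Sort characters of 'cbc': 'bcc'
Sort characters of 'aca': 'aac'
Sorted forms differ -> they are NOT anagrams
Result: 0

0


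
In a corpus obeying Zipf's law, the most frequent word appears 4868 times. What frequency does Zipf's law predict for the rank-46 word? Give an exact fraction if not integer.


Zipf's law: freq(rank) = f1 / rank
f1 = 4868, rank = 46
freq = 4868 / 46
GCD(4868, 46) = 2
Simplified: 2434/23

2434/23


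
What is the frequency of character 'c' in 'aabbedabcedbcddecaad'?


Scanning 'aabbedabcedbcddecaad' for 'c':
  Position 8: 'c' -> MATCH (count: 1)
  Position 12: 'c' -> MATCH (count: 2)
  Position 16: 'c' -> MATCH (count: 3)
Total occurrences of 'c': 3

3


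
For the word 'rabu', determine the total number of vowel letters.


Scanning each character of 'rabu':
  Position 1: 'r' -> consonant (running count: 0)
  Position 2: 'a' -> vowel (running count: 1)
  Position 3: 'b' -> consonant (running count: 1)
  Position 4: 'u' -> vowel (running count: 2)
Total vowels: 2

2


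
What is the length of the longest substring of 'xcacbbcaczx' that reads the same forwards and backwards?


Scanning 'xcacbbcaczx' for palindromic substrings.
Substring at positions 1-8: 'cacbbcac'.
Check: reverse('cacbbcac') = 'cacbbcac' -> palindrome confirmed.
Neighbouring characters ('x' / 'z') break symmetry, so it cannot extend further.
No longer palindromic substring exists; longest length = 8

8


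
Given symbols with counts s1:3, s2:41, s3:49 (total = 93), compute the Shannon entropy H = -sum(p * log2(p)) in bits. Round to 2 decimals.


Computing entropy H = -sum(p_i * log2(p_i)):
  s1: p = 3/93 = 0.0323, -p*log2(p) = 0.1598
  s2: p = 41/93 = 0.4409, -p*log2(p) = 0.5209
  s3: p = 49/93 = 0.5269, -p*log2(p) = 0.4871
H = sum of terms = 1.1678
Rounded to 2 decimals: 1.17

1.17


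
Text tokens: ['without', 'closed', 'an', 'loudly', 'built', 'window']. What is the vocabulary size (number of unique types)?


Listing all tokens and tracking unique types:
  Token 1: 'without' -> NEW (unique so far: 1)
  Token 2: 'closed' -> NEW (unique so far: 2)
  Token 3: 'an' -> NEW (unique so far: 3)
  Token 4: 'loudly' -> NEW (unique so far: 4)
  Token 5: 'built' -> NEW (unique so far: 5)
  Token 6: 'window' -> NEW (unique so far: 6)
Unique types: ('an', 'built', 'closed', 'loudly', 'window', 'without')
Vocabulary size: 6

6


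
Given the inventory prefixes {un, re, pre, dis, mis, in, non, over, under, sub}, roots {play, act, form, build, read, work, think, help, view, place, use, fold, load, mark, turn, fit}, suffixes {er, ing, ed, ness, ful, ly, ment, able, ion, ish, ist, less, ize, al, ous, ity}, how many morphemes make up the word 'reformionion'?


Segmenting 'reformionion' against the inventory:
  're' -> prefix (morpheme 1)
  'form' -> root (morpheme 2)
  'ion' -> suffix (morpheme 3)
  'ion' -> suffix (morpheme 4)
Total morphemes: 4

4


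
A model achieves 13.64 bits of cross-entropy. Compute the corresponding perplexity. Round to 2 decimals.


Perplexity formula: PP = 2^H
H = 13.64
PP = 2^13.64
Decompose: 2^13.64 = 2^13 * 2^0.64
2^13 = 8192, 2^0.64 ~ 1.5583292
PP ~ 8192 * 1.5583292 = 12765.8328064
Rounded to 2 decimals: 12765.83

12765.83


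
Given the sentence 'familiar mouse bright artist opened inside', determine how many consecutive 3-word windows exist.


Word trigrams from [6] words:
  Trigram 1: (familiar mouse bright)
  Trigram 2: (mouse bright artist)
  Trigram 3: (bright artist opened)
  Trigram 4: (artist opened inside)
Total word trigrams: 6 - 2 = 4

4


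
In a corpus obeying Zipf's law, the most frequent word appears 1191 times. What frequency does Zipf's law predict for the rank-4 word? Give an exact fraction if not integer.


Zipf's law: freq(rank) = f1 / rank
f1 = 1191, rank = 4
freq = 1191 / 4
GCD(1191, 4) = 1
Simplified: 1191/4

1191/4


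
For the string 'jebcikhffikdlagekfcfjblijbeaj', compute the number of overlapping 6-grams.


String 'jebcikhffikdlagekfcfjblijbeaj' has length L = 29.
Number of overlapping n-grams = L - n + 1
Substituting: 29 - 6 + 1 = 24

24


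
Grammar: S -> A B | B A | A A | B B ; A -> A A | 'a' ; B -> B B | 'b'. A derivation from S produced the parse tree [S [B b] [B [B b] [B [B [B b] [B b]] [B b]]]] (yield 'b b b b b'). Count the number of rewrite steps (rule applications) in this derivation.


Every bracketed nonterminal node [X ...] in the tree is produced by exactly one rule application.
Reading the tree off as a leftmost derivation:
  Step 1: S  =>  B B   (applied S -> B B)
  Step 2: B B  =>  b B   (applied B -> b)
  Step 3: b B  =>  b B B   (applied B -> B B)
  Step 4: b B B  =>  b b B   (applied B -> b)
  Step 5: b b B  =>  b b B B   (applied B -> B B)
  Step 6: b b B B  =>  b b B B B   (applied B -> B B)
  Step 7: b b B B B  =>  b b b B B   (applied B -> b)
  Step 8: b b b B B  =>  b b b b B   (applied B -> b)
  Step 9: b b b b B  =>  b b b b b   (applied B -> b)
Final yield: b b b b b
Total rewrite steps: 9

9


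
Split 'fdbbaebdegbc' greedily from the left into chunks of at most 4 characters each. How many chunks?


'fdbbaebdegbc' has 12 characters.
Chunking with max size 4:
  Chunk 1: 'fdbb' (positions 0-3)
  Chunk 2: 'aebd' (positions 4-7)
  Chunk 3: 'egbc' (positions 8-11)
Total chunks: ceil(12 / 4) = 3

3


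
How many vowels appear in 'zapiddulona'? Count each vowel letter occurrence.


Scanning each character of 'zapiddulona':
  Position 1: 'z' -> consonant (running count: 0)
  Position 2: 'a' -> vowel (running count: 1)
  Position 3: 'p' -> consonant (running count: 1)
  Position 4: 'i' -> vowel (running count: 2)
  Position 5: 'd' -> consonant (running count: 2)
  Position 6: 'd' -> consonant (running count: 2)
  Position 7: 'u' -> vowel (running count: 3)
  Position 8: 'l' -> consonant (running count: 3)
  Position 9: 'o' -> vowel (running count: 4)
  Position 10: 'n' -> consonant (running count: 4)
  Position 11: 'a' -> vowel (running count: 5)
Total vowels: 5

5


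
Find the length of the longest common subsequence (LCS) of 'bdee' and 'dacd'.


DP table for LCS of 'bdee' and 'dacd':
       d  a  c  d
    0  0  0  0  0
  b 0  0  0  0  0
  d 0  1  1  1  1
  e 0  1  1  1  1
  e 0  1  1  1  1
LCS: 'd'
LCS length = 1

1


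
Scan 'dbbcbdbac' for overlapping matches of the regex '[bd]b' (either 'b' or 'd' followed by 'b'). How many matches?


Pattern: [bd]b means either 'b' or 'd' followed by 'b'.
Scanning 'dbbcbdbac' position-by-position:
  Pos 0: window 'db' -> MATCH
  Pos 1: window 'bb' -> MATCH
  Pos 2: window 'bc' -> no
  Pos 3: window 'cb' -> no
  Pos 4: window 'bd' -> no
  Pos 5: window 'db' -> MATCH
  Pos 6: window 'ba' -> no
  Pos 7: window 'ac' -> no
  Pos 8: window 'c' -> no
Total matches: 3

3


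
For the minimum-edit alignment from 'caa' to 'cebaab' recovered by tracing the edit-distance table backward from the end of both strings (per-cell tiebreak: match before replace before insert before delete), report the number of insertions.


Edit distance = 3. Backtracking from cell (3, 6) with preference match > replace > insert > delete,
then listing the resulting alignment 'caa' -> 'cebaab' left to right:
  Step 1: keep 'c'
  Step 2: insert 'e' [insertion #1]
  Step 3: insert 'b' [insertion #2]
  Step 4: keep 'a'
  Step 5: keep 'a'
  Step 6: insert 'b' [insertion #3]
Total insertions: 3

3
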